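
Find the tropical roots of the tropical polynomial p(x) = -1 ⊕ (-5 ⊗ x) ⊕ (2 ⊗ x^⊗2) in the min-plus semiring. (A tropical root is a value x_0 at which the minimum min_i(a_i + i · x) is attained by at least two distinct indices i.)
Roots: {-7, 4}

Each tropical root is a break point of the lower envelope of the lines y = a_i + i · x (there are 3 lines, with slopes 0, 1, ..., 2). Only the lines that attain the minimum somewhere contribute to roots; other lines are dominated. Here the surviving (envelope) indices are i = 2, i = 1, i = 0.
Intersections between consecutive envelope lines give the roots: for adjacent envelope indices i < j the intersection is x = (a_i − a_j) / (j − i). Reading off the sorted break points: {-7, 4}.
Verification: at each break x_0, at least two indices attain the minimum of min_i(a_i + i · x_0).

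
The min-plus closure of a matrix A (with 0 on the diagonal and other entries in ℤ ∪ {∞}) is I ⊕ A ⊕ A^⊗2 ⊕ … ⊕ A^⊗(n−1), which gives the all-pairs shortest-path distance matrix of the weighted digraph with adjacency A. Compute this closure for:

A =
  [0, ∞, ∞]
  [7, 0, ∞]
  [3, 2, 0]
Closure =
  [0, ∞, ∞]
  [7, 0, ∞]
  [3, 2, 0]

This is the Floyd-Warshall all-pairs shortest-path computation. For each intermediate vertex k = 0, 1, …, 2, update dist[i][j] ← min(dist[i][j], dist[i][k] + dist[k][j]). The final matrix gives, for each (i, j), the minimum total weight of any directed path from i to j (possibly empty when i = j).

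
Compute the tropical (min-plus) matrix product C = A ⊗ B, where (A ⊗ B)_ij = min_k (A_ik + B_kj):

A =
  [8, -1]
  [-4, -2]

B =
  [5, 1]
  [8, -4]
A ⊗ B =
  [7, -5]
  [1, -6]

Apply the min-plus product entry-by-entry:
  C[0][0] = min over k of (A[0][0] + B[0][0] = 8 + 5 = 13, A[0][1] + B[1][0] = -1 + 8 = 7) = 7 (attained at k = 1)
  C[0][1] = min over k of (A[0][0] + B[0][1] = 8 + 1 = 9, A[0][1] + B[1][1] = -1 + -4 = -5) = -5 (attained at k = 1)
  C[1][0] = min over k of (A[1][0] + B[0][0] = -4 + 5 = 1, A[1][1] + B[1][0] = -2 + 8 = 6) = 1 (attained at k = 0)
  C[1][1] = min over k of (A[1][0] + B[0][1] = -4 + 1 = -3, A[1][1] + B[1][1] = -2 + -4 = -6) = -6 (attained at k = 1)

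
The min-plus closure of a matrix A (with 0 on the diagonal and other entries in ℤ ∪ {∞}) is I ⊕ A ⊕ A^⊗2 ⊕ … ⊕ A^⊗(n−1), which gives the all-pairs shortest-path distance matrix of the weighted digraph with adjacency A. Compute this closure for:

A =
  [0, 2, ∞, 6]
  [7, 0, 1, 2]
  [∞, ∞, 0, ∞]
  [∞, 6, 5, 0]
Closure =
  [0, 2, 3, 4]
  [7, 0, 1, 2]
  [∞, ∞, 0, ∞]
  [13, 6, 5, 0]

This is the Floyd-Warshall all-pairs shortest-path computation. For each intermediate vertex k = 0, 1, …, 3, update dist[i][j] ← min(dist[i][j], dist[i][k] + dist[k][j]). The final matrix gives, for each (i, j), the minimum total weight of any directed path from i to j (possibly empty when i = j).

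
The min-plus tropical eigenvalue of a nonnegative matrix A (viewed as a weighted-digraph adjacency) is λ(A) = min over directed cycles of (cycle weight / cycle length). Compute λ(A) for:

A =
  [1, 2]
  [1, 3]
λ(A) = 1

Enumerate directed cycles and compute their means (weight / length). Sample:
  cycle 0 → 0: weight = 1, length = 1, mean = 1/1 ≈ 1.000
  cycle 1 → 1: weight = 3, length = 1, mean = 3/1 ≈ 3.000
  cycle 0 → 1 → 0: weight = 3, length = 2, mean = 3/2 ≈ 1.500
  cycle 1 → 0 → 1: weight = 3, length = 2, mean = 3/2 ≈ 1.500
Minimum mean = 1.000, attained e.g. along the cycle 0 → 0 with weight 1 and length 1. So λ(A) = 1/1 = 1.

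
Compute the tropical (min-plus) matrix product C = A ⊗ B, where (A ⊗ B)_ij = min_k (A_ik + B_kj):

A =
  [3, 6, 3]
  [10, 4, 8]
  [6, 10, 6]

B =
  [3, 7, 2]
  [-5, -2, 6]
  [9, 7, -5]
A ⊗ B =
  [1, 4, -2]
  [-1, 2, 3]
  [5, 8, 1]

Apply the min-plus product entry-by-entry:
  C[0][0] = min over k of (A[0][0] + B[0][0] = 3 + 3 = 6, A[0][1] + B[1][0] = 6 + -5 = 1, A[0][2] + B[2][0] = 3 + 9 = 12) = 1 (attained at k = 1)
  C[0][1] = min over k of (A[0][0] + B[0][1] = 3 + 7 = 10, A[0][1] + B[1][1] = 6 + -2 = 4, A[0][2] + B[2][1] = 3 + 7 = 10) = 4 (attained at k = 1)
  C[0][2] = min over k of (A[0][0] + B[0][2] = 3 + 2 = 5, A[0][1] + B[1][2] = 6 + 6 = 12, A[0][2] + B[2][2] = 3 + -5 = -2) = -2 (attained at k = 2)
  C[1][0] = min over k of (A[1][0] + B[0][0] = 10 + 3 = 13, A[1][1] + B[1][0] = 4 + -5 = -1, A[1][2] + B[2][0] = 8 + 9 = 17) = -1 (attained at k = 1)
  C[1][1] = min over k of (A[1][0] + B[0][1] = 10 + 7 = 17, A[1][1] + B[1][1] = 4 + -2 = 2, A[1][2] + B[2][1] = 8 + 7 = 15) = 2 (attained at k = 1)
  C[1][2] = min over k of (A[1][0] + B[0][2] = 10 + 2 = 12, A[1][1] + B[1][2] = 4 + 6 = 10, A[1][2] + B[2][2] = 8 + -5 = 3) = 3 (attained at k = 2)
  C[2][0] = min over k of (A[2][0] + B[0][0] = 6 + 3 = 9, A[2][1] + B[1][0] = 10 + -5 = 5, A[2][2] + B[2][0] = 6 + 9 = 15) = 5 (attained at k = 1)
  C[2][1] = min over k of (A[2][0] + B[0][1] = 6 + 7 = 13, A[2][1] + B[1][1] = 10 + -2 = 8, A[2][2] + B[2][1] = 6 + 7 = 13) = 8 (attained at k = 1)
  C[2][2] = min over k of (A[2][0] + B[0][2] = 6 + 2 = 8, A[2][1] + B[1][2] = 10 + 6 = 16, A[2][2] + B[2][2] = 6 + -5 = 1) = 1 (attained at k = 2)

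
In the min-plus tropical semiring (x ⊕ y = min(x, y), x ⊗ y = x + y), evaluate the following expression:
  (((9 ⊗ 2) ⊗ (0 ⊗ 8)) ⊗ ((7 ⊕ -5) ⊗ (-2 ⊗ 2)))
(((9 ⊗ 2) ⊗ (0 ⊗ 8)) ⊗ ((7 ⊕ -5) ⊗ (-2 ⊗ 2))) = 14

Expand innermost to outermost. Recall ⊕ takes the minimum of its arguments and ⊗ takes their sum. Working out the expression (((9 ⊗ 2) ⊗ (0 ⊗ 8)) ⊗ ((7 ⊕ -5) ⊗ (-2 ⊗ 2))) gives 14.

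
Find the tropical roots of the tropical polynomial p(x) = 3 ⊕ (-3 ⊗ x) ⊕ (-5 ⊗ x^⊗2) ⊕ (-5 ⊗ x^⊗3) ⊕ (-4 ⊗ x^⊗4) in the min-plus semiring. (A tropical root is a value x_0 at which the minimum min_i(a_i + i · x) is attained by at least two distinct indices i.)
Roots: {-1, 0, 2, 6}

Each tropical root is a break point of the lower envelope of the lines y = a_i + i · x (there are 5 lines, with slopes 0, 1, ..., 4). Only the lines that attain the minimum somewhere contribute to roots; other lines are dominated. Here the surviving (envelope) indices are i = 4, i = 3, i = 2, i = 1, i = 0.
Intersections between consecutive envelope lines give the roots: for adjacent envelope indices i < j the intersection is x = (a_i − a_j) / (j − i). Reading off the sorted break points: {-1, 0, 2, 6}.
Verification: at each break x_0, at least two indices attain the minimum of min_i(a_i + i · x_0).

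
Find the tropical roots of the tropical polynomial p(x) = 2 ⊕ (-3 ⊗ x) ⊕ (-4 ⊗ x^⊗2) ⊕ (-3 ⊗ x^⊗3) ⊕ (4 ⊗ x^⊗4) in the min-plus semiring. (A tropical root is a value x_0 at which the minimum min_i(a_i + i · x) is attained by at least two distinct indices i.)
Roots: {-7, -1, 1, 5}

Each tropical root is a break point of the lower envelope of the lines y = a_i + i · x (there are 5 lines, with slopes 0, 1, ..., 4). Only the lines that attain the minimum somewhere contribute to roots; other lines are dominated. Here the surviving (envelope) indices are i = 4, i = 3, i = 2, i = 1, i = 0.
Intersections between consecutive envelope lines give the roots: for adjacent envelope indices i < j the intersection is x = (a_i − a_j) / (j − i). Reading off the sorted break points: {-7, -1, 1, 5}.
Verification: at each break x_0, at least two indices attain the minimum of min_i(a_i + i · x_0).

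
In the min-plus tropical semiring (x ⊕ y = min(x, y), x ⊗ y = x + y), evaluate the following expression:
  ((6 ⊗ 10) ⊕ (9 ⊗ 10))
((6 ⊗ 10) ⊕ (9 ⊗ 10)) = 16

Expand innermost to outermost. Recall ⊕ takes the minimum of its arguments and ⊗ takes their sum. Working out the expression ((6 ⊗ 10) ⊕ (9 ⊗ 10)) gives 16.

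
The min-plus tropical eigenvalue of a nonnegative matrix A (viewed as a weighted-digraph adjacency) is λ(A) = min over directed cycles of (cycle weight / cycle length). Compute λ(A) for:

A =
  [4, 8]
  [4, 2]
λ(A) = 2

Enumerate directed cycles and compute their means (weight / length). Sample:
  cycle 0 → 0: weight = 4, length = 1, mean = 4/1 ≈ 4.000
  cycle 1 → 1: weight = 2, length = 1, mean = 2/1 ≈ 2.000
  cycle 0 → 1 → 0: weight = 12, length = 2, mean = 12/2 ≈ 6.000
  cycle 1 → 0 → 1: weight = 12, length = 2, mean = 12/2 ≈ 6.000
Minimum mean = 2.000, attained e.g. along the cycle 1 → 1 with weight 2 and length 1. So λ(A) = 2/1 = 2.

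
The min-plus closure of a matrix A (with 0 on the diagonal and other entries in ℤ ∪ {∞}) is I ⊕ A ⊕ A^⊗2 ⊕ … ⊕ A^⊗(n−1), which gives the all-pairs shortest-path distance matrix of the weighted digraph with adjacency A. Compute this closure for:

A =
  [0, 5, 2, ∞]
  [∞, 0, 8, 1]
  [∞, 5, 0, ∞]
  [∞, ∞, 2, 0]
Closure =
  [0, 5, 2, 6]
  [∞, 0, 3, 1]
  [∞, 5, 0, 6]
  [∞, 7, 2, 0]

This is the Floyd-Warshall all-pairs shortest-path computation. For each intermediate vertex k = 0, 1, …, 3, update dist[i][j] ← min(dist[i][j], dist[i][k] + dist[k][j]). The final matrix gives, for each (i, j), the minimum total weight of any directed path from i to j (possibly empty when i = j).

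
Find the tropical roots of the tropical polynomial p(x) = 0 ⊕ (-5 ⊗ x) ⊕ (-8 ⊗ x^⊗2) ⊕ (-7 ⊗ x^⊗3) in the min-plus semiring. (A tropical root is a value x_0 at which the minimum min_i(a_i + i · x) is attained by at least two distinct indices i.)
Roots: {-1, 3, 5}

Each tropical root is a break point of the lower envelope of the lines y = a_i + i · x (there are 4 lines, with slopes 0, 1, ..., 3). Only the lines that attain the minimum somewhere contribute to roots; other lines are dominated. Here the surviving (envelope) indices are i = 3, i = 2, i = 1, i = 0.
Intersections between consecutive envelope lines give the roots: for adjacent envelope indices i < j the intersection is x = (a_i − a_j) / (j − i). Reading off the sorted break points: {-1, 3, 5}.
Verification: at each break x_0, at least two indices attain the minimum of min_i(a_i + i · x_0).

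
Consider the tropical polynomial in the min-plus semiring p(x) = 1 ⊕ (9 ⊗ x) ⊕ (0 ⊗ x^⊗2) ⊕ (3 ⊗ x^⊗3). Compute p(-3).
p(-3) = -6

A tropical monomial a ⊗ x^⊗i evaluates to a + i · x. Evaluating each term at x = -3:
  Term 0 contributes 1 + 0 · -3 = 1
  Term 1 contributes 9 + 1 · -3 = 6
  Term 2 contributes 0 + 2 · -3 = -6
  Term 3 contributes 3 + 3 · -3 = -6
p(-3) = ⊕ of these = min[1, 6, -6, -6] = -6.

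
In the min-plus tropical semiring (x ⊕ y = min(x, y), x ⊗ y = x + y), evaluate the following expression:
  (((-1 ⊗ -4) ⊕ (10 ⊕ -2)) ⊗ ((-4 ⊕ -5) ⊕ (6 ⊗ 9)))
(((-1 ⊗ -4) ⊕ (10 ⊕ -2)) ⊗ ((-4 ⊕ -5) ⊕ (6 ⊗ 9))) = -10

Expand innermost to outermost. Recall ⊕ takes the minimum of its arguments and ⊗ takes their sum. Working out the expression (((-1 ⊗ -4) ⊕ (10 ⊕ -2)) ⊗ ((-4 ⊕ -5) ⊕ (6 ⊗ 9))) gives -10.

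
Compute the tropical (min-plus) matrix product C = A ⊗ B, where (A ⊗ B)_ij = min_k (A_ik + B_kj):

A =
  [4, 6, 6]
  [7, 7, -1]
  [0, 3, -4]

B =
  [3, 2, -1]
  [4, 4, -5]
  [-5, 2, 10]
A ⊗ B =
  [1, 6, 1]
  [-6, 1, 2]
  [-9, -2, -2]

Apply the min-plus product entry-by-entry:
  C[0][0] = min over k of (A[0][0] + B[0][0] = 4 + 3 = 7, A[0][1] + B[1][0] = 6 + 4 = 10, A[0][2] + B[2][0] = 6 + -5 = 1) = 1 (attained at k = 2)
  C[0][1] = min over k of (A[0][0] + B[0][1] = 4 + 2 = 6, A[0][1] + B[1][1] = 6 + 4 = 10, A[0][2] + B[2][1] = 6 + 2 = 8) = 6 (attained at k = 0)
  C[0][2] = min over k of (A[0][0] + B[0][2] = 4 + -1 = 3, A[0][1] + B[1][2] = 6 + -5 = 1, A[0][2] + B[2][2] = 6 + 10 = 16) = 1 (attained at k = 1)
  C[1][0] = min over k of (A[1][0] + B[0][0] = 7 + 3 = 10, A[1][1] + B[1][0] = 7 + 4 = 11, A[1][2] + B[2][0] = -1 + -5 = -6) = -6 (attained at k = 2)
  C[1][1] = min over k of (A[1][0] + B[0][1] = 7 + 2 = 9, A[1][1] + B[1][1] = 7 + 4 = 11, A[1][2] + B[2][1] = -1 + 2 = 1) = 1 (attained at k = 2)
  C[1][2] = min over k of (A[1][0] + B[0][2] = 7 + -1 = 6, A[1][1] + B[1][2] = 7 + -5 = 2, A[1][2] + B[2][2] = -1 + 10 = 9) = 2 (attained at k = 1)
  C[2][0] = min over k of (A[2][0] + B[0][0] = 0 + 3 = 3, A[2][1] + B[1][0] = 3 + 4 = 7, A[2][2] + B[2][0] = -4 + -5 = -9) = -9 (attained at k = 2)
  C[2][1] = min over k of (A[2][0] + B[0][1] = 0 + 2 = 2, A[2][1] + B[1][1] = 3 + 4 = 7, A[2][2] + B[2][1] = -4 + 2 = -2) = -2 (attained at k = 2)
  C[2][2] = min over k of (A[2][0] + B[0][2] = 0 + -1 = -1, A[2][1] + B[1][2] = 3 + -5 = -2, A[2][2] + B[2][2] = -4 + 10 = 6) = -2 (attained at k = 1)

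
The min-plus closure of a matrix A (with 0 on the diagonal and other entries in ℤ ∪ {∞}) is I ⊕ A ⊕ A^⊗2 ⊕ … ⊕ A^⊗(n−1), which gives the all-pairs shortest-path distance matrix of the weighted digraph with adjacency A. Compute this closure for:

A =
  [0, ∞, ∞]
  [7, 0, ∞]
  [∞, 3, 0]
Closure =
  [0, ∞, ∞]
  [7, 0, ∞]
  [10, 3, 0]

This is the Floyd-Warshall all-pairs shortest-path computation. For each intermediate vertex k = 0, 1, …, 2, update dist[i][j] ← min(dist[i][j], dist[i][k] + dist[k][j]). The final matrix gives, for each (i, j), the minimum total weight of any directed path from i to j (possibly empty when i = j).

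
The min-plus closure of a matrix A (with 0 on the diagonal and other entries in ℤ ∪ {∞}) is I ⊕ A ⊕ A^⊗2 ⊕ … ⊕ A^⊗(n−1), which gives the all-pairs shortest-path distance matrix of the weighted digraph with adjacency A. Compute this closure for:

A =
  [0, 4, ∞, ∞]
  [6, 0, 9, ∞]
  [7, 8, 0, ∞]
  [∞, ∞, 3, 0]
Closure =
  [0, 4, 13, ∞]
  [6, 0, 9, ∞]
  [7, 8, 0, ∞]
  [10, 11, 3, 0]

This is the Floyd-Warshall all-pairs shortest-path computation. For each intermediate vertex k = 0, 1, …, 3, update dist[i][j] ← min(dist[i][j], dist[i][k] + dist[k][j]). The final matrix gives, for each (i, j), the minimum total weight of any directed path from i to j (possibly empty when i = j).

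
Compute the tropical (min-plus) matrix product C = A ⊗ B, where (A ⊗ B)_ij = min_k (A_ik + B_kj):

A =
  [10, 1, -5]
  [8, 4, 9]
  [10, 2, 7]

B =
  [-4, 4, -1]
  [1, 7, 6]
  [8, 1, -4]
A ⊗ B =
  [2, -4, -9]
  [4, 10, 5]
  [3, 8, 3]

Apply the min-plus product entry-by-entry:
  C[0][0] = min over k of (A[0][0] + B[0][0] = 10 + -4 = 6, A[0][1] + B[1][0] = 1 + 1 = 2, A[0][2] + B[2][0] = -5 + 8 = 3) = 2 (attained at k = 1)
  C[0][1] = min over k of (A[0][0] + B[0][1] = 10 + 4 = 14, A[0][1] + B[1][1] = 1 + 7 = 8, A[0][2] + B[2][1] = -5 + 1 = -4) = -4 (attained at k = 2)
  C[0][2] = min over k of (A[0][0] + B[0][2] = 10 + -1 = 9, A[0][1] + B[1][2] = 1 + 6 = 7, A[0][2] + B[2][2] = -5 + -4 = -9) = -9 (attained at k = 2)
  C[1][0] = min over k of (A[1][0] + B[0][0] = 8 + -4 = 4, A[1][1] + B[1][0] = 4 + 1 = 5, A[1][2] + B[2][0] = 9 + 8 = 17) = 4 (attained at k = 0)
  C[1][1] = min over k of (A[1][0] + B[0][1] = 8 + 4 = 12, A[1][1] + B[1][1] = 4 + 7 = 11, A[1][2] + B[2][1] = 9 + 1 = 10) = 10 (attained at k = 2)
  C[1][2] = min over k of (A[1][0] + B[0][2] = 8 + -1 = 7, A[1][1] + B[1][2] = 4 + 6 = 10, A[1][2] + B[2][2] = 9 + -4 = 5) = 5 (attained at k = 2)
  C[2][0] = min over k of (A[2][0] + B[0][0] = 10 + -4 = 6, A[2][1] + B[1][0] = 2 + 1 = 3, A[2][2] + B[2][0] = 7 + 8 = 15) = 3 (attained at k = 1)
  C[2][1] = min over k of (A[2][0] + B[0][1] = 10 + 4 = 14, A[2][1] + B[1][1] = 2 + 7 = 9, A[2][2] + B[2][1] = 7 + 1 = 8) = 8 (attained at k = 2)
  C[2][2] = min over k of (A[2][0] + B[0][2] = 10 + -1 = 9, A[2][1] + B[1][2] = 2 + 6 = 8, A[2][2] + B[2][2] = 7 + -4 = 3) = 3 (attained at k = 2)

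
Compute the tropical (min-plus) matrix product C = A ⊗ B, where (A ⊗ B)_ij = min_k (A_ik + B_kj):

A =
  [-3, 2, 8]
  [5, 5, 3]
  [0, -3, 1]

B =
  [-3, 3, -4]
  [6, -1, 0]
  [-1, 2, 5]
A ⊗ B =
  [-6, 0, -7]
  [2, 4, 1]
  [-3, -4, -4]

Apply the min-plus product entry-by-entry:
  C[0][0] = min over k of (A[0][0] + B[0][0] = -3 + -3 = -6, A[0][1] + B[1][0] = 2 + 6 = 8, A[0][2] + B[2][0] = 8 + -1 = 7) = -6 (attained at k = 0)
  C[0][1] = min over k of (A[0][0] + B[0][1] = -3 + 3 = 0, A[0][1] + B[1][1] = 2 + -1 = 1, A[0][2] + B[2][1] = 8 + 2 = 10) = 0 (attained at k = 0)
  C[0][2] = min over k of (A[0][0] + B[0][2] = -3 + -4 = -7, A[0][1] + B[1][2] = 2 + 0 = 2, A[0][2] + B[2][2] = 8 + 5 = 13) = -7 (attained at k = 0)
  C[1][0] = min over k of (A[1][0] + B[0][0] = 5 + -3 = 2, A[1][1] + B[1][0] = 5 + 6 = 11, A[1][2] + B[2][0] = 3 + -1 = 2) = 2 (attained at k = 0)
  C[1][1] = min over k of (A[1][0] + B[0][1] = 5 + 3 = 8, A[1][1] + B[1][1] = 5 + -1 = 4, A[1][2] + B[2][1] = 3 + 2 = 5) = 4 (attained at k = 1)
  C[1][2] = min over k of (A[1][0] + B[0][2] = 5 + -4 = 1, A[1][1] + B[1][2] = 5 + 0 = 5, A[1][2] + B[2][2] = 3 + 5 = 8) = 1 (attained at k = 0)
  C[2][0] = min over k of (A[2][0] + B[0][0] = 0 + -3 = -3, A[2][1] + B[1][0] = -3 + 6 = 3, A[2][2] + B[2][0] = 1 + -1 = 0) = -3 (attained at k = 0)
  C[2][1] = min over k of (A[2][0] + B[0][1] = 0 + 3 = 3, A[2][1] + B[1][1] = -3 + -1 = -4, A[2][2] + B[2][1] = 1 + 2 = 3) = -4 (attained at k = 1)
  C[2][2] = min over k of (A[2][0] + B[0][2] = 0 + -4 = -4, A[2][1] + B[1][2] = -3 + 0 = -3, A[2][2] + B[2][2] = 1 + 5 = 6) = -4 (attained at k = 0)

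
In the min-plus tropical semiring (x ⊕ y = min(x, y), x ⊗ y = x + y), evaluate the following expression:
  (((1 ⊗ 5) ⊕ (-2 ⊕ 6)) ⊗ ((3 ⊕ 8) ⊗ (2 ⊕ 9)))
(((1 ⊗ 5) ⊕ (-2 ⊕ 6)) ⊗ ((3 ⊕ 8) ⊗ (2 ⊕ 9))) = 3

Expand innermost to outermost. Recall ⊕ takes the minimum of its arguments and ⊗ takes their sum. Working out the expression (((1 ⊗ 5) ⊕ (-2 ⊕ 6)) ⊗ ((3 ⊕ 8) ⊗ (2 ⊕ 9))) gives 3.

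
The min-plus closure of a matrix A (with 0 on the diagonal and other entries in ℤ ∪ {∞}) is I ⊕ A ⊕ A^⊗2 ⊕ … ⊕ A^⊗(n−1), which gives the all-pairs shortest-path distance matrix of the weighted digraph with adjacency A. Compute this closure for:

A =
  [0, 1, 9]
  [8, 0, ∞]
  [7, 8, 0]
Closure =
  [0, 1, 9]
  [8, 0, 17]
  [7, 8, 0]

This is the Floyd-Warshall all-pairs shortest-path computation. For each intermediate vertex k = 0, 1, …, 2, update dist[i][j] ← min(dist[i][j], dist[i][k] + dist[k][j]). The final matrix gives, for each (i, j), the minimum total weight of any directed path from i to j (possibly empty when i = j).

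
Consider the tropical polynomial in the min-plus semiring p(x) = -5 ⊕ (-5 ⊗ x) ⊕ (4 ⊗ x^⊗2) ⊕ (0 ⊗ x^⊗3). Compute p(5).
p(5) = -5

A tropical monomial a ⊗ x^⊗i evaluates to a + i · x. Evaluating each term at x = 5:
  Term 0 contributes -5 + 0 · 5 = -5
  Term 1 contributes -5 + 1 · 5 = 0
  Term 2 contributes 4 + 2 · 5 = 14
  Term 3 contributes 0 + 3 · 5 = 15
p(5) = ⊕ of these = min[-5, 0, 14, 15] = -5.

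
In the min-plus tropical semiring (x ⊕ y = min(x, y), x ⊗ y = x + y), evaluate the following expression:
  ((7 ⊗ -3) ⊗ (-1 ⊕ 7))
((7 ⊗ -3) ⊗ (-1 ⊕ 7)) = 3

Expand innermost to outermost. Recall ⊕ takes the minimum of its arguments and ⊗ takes their sum. Working out the expression ((7 ⊗ -3) ⊗ (-1 ⊕ 7)) gives 3.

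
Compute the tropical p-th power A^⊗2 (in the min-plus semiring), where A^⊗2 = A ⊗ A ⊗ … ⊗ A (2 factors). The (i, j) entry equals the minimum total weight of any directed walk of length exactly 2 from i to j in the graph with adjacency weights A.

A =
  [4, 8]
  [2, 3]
A^⊗2 =
  [8, 11]
  [5, 6]

Each entry (A^⊗2)_ij equals the minimum over all length-2 walks i = v_0 → v_1 → … → v_2 = j of Σ_t A[v_t][v_{t+1}]. For example, for (i, j) = (0, 1) we minimise over 2 possible intermediate vertex sequences; the minimum is 11, attained along the walk 0 → 1 → 1.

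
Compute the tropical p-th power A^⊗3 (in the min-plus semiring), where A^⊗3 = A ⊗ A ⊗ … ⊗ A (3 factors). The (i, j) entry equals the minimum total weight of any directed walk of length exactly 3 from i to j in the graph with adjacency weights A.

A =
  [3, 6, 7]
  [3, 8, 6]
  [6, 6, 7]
A^⊗3 =
  [9, 12, 13]
  [9, 12, 13]
  [12, 15, 16]

Each entry (A^⊗3)_ij equals the minimum over all length-3 walks i = v_0 → v_1 → … → v_3 = j of Σ_t A[v_t][v_{t+1}]. For example, for (i, j) = (0, 2) we minimise over 9 possible intermediate vertex sequences; the minimum is 13, attained along the walk 0 → 0 → 0 → 2.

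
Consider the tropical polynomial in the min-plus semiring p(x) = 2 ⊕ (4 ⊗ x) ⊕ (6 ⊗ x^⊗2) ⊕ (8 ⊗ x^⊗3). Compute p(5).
p(5) = 2

A tropical monomial a ⊗ x^⊗i evaluates to a + i · x. Evaluating each term at x = 5:
  Term 0 contributes 2 + 0 · 5 = 2
  Term 1 contributes 4 + 1 · 5 = 9
  Term 2 contributes 6 + 2 · 5 = 16
  Term 3 contributes 8 + 3 · 5 = 23
p(5) = ⊕ of these = min[2, 9, 16, 23] = 2.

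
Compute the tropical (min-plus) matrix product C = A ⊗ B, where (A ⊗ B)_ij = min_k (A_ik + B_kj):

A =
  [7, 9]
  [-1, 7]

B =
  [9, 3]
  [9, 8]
A ⊗ B =
  [16, 10]
  [8, 2]

Apply the min-plus product entry-by-entry:
  C[0][0] = min over k of (A[0][0] + B[0][0] = 7 + 9 = 16, A[0][1] + B[1][0] = 9 + 9 = 18) = 16 (attained at k = 0)
  C[0][1] = min over k of (A[0][0] + B[0][1] = 7 + 3 = 10, A[0][1] + B[1][1] = 9 + 8 = 17) = 10 (attained at k = 0)
  C[1][0] = min over k of (A[1][0] + B[0][0] = -1 + 9 = 8, A[1][1] + B[1][0] = 7 + 9 = 16) = 8 (attained at k = 0)
  C[1][1] = min over k of (A[1][0] + B[0][1] = -1 + 3 = 2, A[1][1] + B[1][1] = 7 + 8 = 15) = 2 (attained at k = 0)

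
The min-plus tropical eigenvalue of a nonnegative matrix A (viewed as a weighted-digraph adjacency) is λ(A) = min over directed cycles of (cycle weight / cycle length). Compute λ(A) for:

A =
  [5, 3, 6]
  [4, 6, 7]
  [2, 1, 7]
λ(A) = 7/2

Enumerate directed cycles and compute their means (weight / length). Sample:
  cycle 0 → 0: weight = 5, length = 1, mean = 5/1 ≈ 5.000
  cycle 1 → 1: weight = 6, length = 1, mean = 6/1 ≈ 6.000
  cycle 2 → 2: weight = 7, length = 1, mean = 7/1 ≈ 7.000
  cycle 0 → 1 → 0: weight = 7, length = 2, mean = 7/2 ≈ 3.500
  cycle 0 → 2 → 0: weight = 8, length = 2, mean = 8/2 ≈ 4.000
  cycle 1 → 0 → 1: weight = 7, length = 2, mean = 7/2 ≈ 3.500
Minimum mean = 3.500, attained e.g. along the cycle 0 → 1 → 0 with weight 7 and length 2. So λ(A) = 7/2 = 7/2.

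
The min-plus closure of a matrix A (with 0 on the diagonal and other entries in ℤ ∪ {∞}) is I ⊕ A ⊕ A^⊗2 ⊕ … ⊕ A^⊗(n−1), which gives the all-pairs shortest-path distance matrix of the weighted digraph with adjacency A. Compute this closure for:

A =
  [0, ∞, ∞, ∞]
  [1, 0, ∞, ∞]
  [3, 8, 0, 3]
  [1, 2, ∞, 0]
Closure =
  [0, ∞, ∞, ∞]
  [1, 0, ∞, ∞]
  [3, 5, 0, 3]
  [1, 2, ∞, 0]

This is the Floyd-Warshall all-pairs shortest-path computation. For each intermediate vertex k = 0, 1, …, 3, update dist[i][j] ← min(dist[i][j], dist[i][k] + dist[k][j]). The final matrix gives, for each (i, j), the minimum total weight of any directed path from i to j (possibly empty when i = j).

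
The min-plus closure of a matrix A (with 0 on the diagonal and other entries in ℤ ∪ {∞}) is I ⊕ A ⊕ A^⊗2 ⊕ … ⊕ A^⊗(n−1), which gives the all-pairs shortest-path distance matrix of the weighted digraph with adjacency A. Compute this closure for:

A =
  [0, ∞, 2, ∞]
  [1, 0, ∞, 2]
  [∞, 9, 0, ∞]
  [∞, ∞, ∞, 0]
Closure =
  [0, 11, 2, 13]
  [1, 0, 3, 2]
  [10, 9, 0, 11]
  [∞, ∞, ∞, 0]

This is the Floyd-Warshall all-pairs shortest-path computation. For each intermediate vertex k = 0, 1, …, 3, update dist[i][j] ← min(dist[i][j], dist[i][k] + dist[k][j]). The final matrix gives, for each (i, j), the minimum total weight of any directed path from i to j (possibly empty when i = j).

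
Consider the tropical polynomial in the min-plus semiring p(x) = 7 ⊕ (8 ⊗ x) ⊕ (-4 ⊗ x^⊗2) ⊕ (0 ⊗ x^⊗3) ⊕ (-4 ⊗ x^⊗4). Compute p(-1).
p(-1) = -8

A tropical monomial a ⊗ x^⊗i evaluates to a + i · x. Evaluating each term at x = -1:
  Term 0 contributes 7 + 0 · -1 = 7
  Term 1 contributes 8 + 1 · -1 = 7
  Term 2 contributes -4 + 2 · -1 = -6
  Term 3 contributes 0 + 3 · -1 = -3
  Term 4 contributes -4 + 4 · -1 = -8
p(-1) = ⊕ of these = min[7, 7, -6, -3, -8] = -8.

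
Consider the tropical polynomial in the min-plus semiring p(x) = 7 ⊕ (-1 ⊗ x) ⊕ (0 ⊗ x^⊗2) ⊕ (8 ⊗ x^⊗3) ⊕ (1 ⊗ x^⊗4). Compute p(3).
p(3) = 2

A tropical monomial a ⊗ x^⊗i evaluates to a + i · x. Evaluating each term at x = 3:
  Term 0 contributes 7 + 0 · 3 = 7
  Term 1 contributes -1 + 1 · 3 = 2
  Term 2 contributes 0 + 2 · 3 = 6
  Term 3 contributes 8 + 3 · 3 = 17
  Term 4 contributes 1 + 4 · 3 = 13
p(3) = ⊕ of these = min[7, 2, 6, 17, 13] = 2.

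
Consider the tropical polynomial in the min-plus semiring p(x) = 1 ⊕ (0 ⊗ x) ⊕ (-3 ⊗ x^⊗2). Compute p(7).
p(7) = 1

A tropical monomial a ⊗ x^⊗i evaluates to a + i · x. Evaluating each term at x = 7:
  Term 0 contributes 1 + 0 · 7 = 1
  Term 1 contributes 0 + 1 · 7 = 7
  Term 2 contributes -3 + 2 · 7 = 11
p(7) = ⊕ of these = min[1, 7, 11] = 1.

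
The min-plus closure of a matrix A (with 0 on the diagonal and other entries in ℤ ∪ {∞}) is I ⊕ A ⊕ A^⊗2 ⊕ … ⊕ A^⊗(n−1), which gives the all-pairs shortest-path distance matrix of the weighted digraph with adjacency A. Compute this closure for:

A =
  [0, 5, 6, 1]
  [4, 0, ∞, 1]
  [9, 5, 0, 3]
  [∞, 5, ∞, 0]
Closure =
  [0, 5, 6, 1]
  [4, 0, 10, 1]
  [9, 5, 0, 3]
  [9, 5, 15, 0]

This is the Floyd-Warshall all-pairs shortest-path computation. For each intermediate vertex k = 0, 1, …, 3, update dist[i][j] ← min(dist[i][j], dist[i][k] + dist[k][j]). The final matrix gives, for each (i, j), the minimum total weight of any directed path from i to j (possibly empty when i = j).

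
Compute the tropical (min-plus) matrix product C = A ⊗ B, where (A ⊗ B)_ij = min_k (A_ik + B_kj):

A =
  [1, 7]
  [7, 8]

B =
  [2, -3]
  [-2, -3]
A ⊗ B =
  [3, -2]
  [6, 4]

Apply the min-plus product entry-by-entry:
  C[0][0] = min over k of (A[0][0] + B[0][0] = 1 + 2 = 3, A[0][1] + B[1][0] = 7 + -2 = 5) = 3 (attained at k = 0)
  C[0][1] = min over k of (A[0][0] + B[0][1] = 1 + -3 = -2, A[0][1] + B[1][1] = 7 + -3 = 4) = -2 (attained at k = 0)
  C[1][0] = min over k of (A[1][0] + B[0][0] = 7 + 2 = 9, A[1][1] + B[1][0] = 8 + -2 = 6) = 6 (attained at k = 1)
  C[1][1] = min over k of (A[1][0] + B[0][1] = 7 + -3 = 4, A[1][1] + B[1][1] = 8 + -3 = 5) = 4 (attained at k = 0)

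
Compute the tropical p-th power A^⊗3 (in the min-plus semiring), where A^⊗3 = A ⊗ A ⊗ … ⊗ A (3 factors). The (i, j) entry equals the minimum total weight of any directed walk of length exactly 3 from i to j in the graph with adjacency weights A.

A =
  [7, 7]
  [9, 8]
A^⊗3 =
  [21, 21]
  [23, 23]

Each entry (A^⊗3)_ij equals the minimum over all length-3 walks i = v_0 → v_1 → … → v_3 = j of Σ_t A[v_t][v_{t+1}]. For example, for (i, j) = (0, 1) we minimise over 4 possible intermediate vertex sequences; the minimum is 21, attained along the walk 0 → 0 → 0 → 1.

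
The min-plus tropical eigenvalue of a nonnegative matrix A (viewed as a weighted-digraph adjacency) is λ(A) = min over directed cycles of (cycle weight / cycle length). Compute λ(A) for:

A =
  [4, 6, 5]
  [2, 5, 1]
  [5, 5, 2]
λ(A) = 2

Enumerate directed cycles and compute their means (weight / length). Sample:
  cycle 0 → 0: weight = 4, length = 1, mean = 4/1 ≈ 4.000
  cycle 1 → 1: weight = 5, length = 1, mean = 5/1 ≈ 5.000
  cycle 2 → 2: weight = 2, length = 1, mean = 2/1 ≈ 2.000
  cycle 0 → 1 → 0: weight = 8, length = 2, mean = 8/2 ≈ 4.000
  cycle 0 → 2 → 0: weight = 10, length = 2, mean = 10/2 ≈ 5.000
  cycle 1 → 0 → 1: weight = 8, length = 2, mean = 8/2 ≈ 4.000
Minimum mean = 2.000, attained e.g. along the cycle 2 → 2 with weight 2 and length 1. So λ(A) = 2/1 = 2.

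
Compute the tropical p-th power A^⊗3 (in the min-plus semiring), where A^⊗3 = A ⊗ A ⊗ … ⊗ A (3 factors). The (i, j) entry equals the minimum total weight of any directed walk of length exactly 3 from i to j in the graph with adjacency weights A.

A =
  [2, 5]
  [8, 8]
A^⊗3 =
  [6, 9]
  [12, 15]

Each entry (A^⊗3)_ij equals the minimum over all length-3 walks i = v_0 → v_1 → … → v_3 = j of Σ_t A[v_t][v_{t+1}]. For example, for (i, j) = (0, 1) we minimise over 4 possible intermediate vertex sequences; the minimum is 9, attained along the walk 0 → 0 → 0 → 1.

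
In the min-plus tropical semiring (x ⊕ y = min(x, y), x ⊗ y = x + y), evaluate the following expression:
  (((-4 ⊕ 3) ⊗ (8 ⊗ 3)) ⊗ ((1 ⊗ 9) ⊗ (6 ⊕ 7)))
(((-4 ⊕ 3) ⊗ (8 ⊗ 3)) ⊗ ((1 ⊗ 9) ⊗ (6 ⊕ 7))) = 23

Expand innermost to outermost. Recall ⊕ takes the minimum of its arguments and ⊗ takes their sum. Working out the expression (((-4 ⊕ 3) ⊗ (8 ⊗ 3)) ⊗ ((1 ⊗ 9) ⊗ (6 ⊕ 7))) gives 23.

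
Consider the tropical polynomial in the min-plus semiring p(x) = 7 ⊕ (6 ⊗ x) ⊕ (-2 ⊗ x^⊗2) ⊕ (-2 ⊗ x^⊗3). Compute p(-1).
p(-1) = -5

A tropical monomial a ⊗ x^⊗i evaluates to a + i · x. Evaluating each term at x = -1:
  Term 0 contributes 7 + 0 · -1 = 7
  Term 1 contributes 6 + 1 · -1 = 5
  Term 2 contributes -2 + 2 · -1 = -4
  Term 3 contributes -2 + 3 · -1 = -5
p(-1) = ⊕ of these = min[7, 5, -4, -5] = -5.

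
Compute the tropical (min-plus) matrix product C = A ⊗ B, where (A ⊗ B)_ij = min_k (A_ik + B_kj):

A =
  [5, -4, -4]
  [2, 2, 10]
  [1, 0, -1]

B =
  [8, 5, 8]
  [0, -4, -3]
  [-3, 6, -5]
A ⊗ B =
  [-7, -8, -9]
  [2, -2, -1]
  [-4, -4, -6]

Apply the min-plus product entry-by-entry:
  C[0][0] = min over k of (A[0][0] + B[0][0] = 5 + 8 = 13, A[0][1] + B[1][0] = -4 + 0 = -4, A[0][2] + B[2][0] = -4 + -3 = -7) = -7 (attained at k = 2)
  C[0][1] = min over k of (A[0][0] + B[0][1] = 5 + 5 = 10, A[0][1] + B[1][1] = -4 + -4 = -8, A[0][2] + B[2][1] = -4 + 6 = 2) = -8 (attained at k = 1)
  C[0][2] = min over k of (A[0][0] + B[0][2] = 5 + 8 = 13, A[0][1] + B[1][2] = -4 + -3 = -7, A[0][2] + B[2][2] = -4 + -5 = -9) = -9 (attained at k = 2)
  C[1][0] = min over k of (A[1][0] + B[0][0] = 2 + 8 = 10, A[1][1] + B[1][0] = 2 + 0 = 2, A[1][2] + B[2][0] = 10 + -3 = 7) = 2 (attained at k = 1)
  C[1][1] = min over k of (A[1][0] + B[0][1] = 2 + 5 = 7, A[1][1] + B[1][1] = 2 + -4 = -2, A[1][2] + B[2][1] = 10 + 6 = 16) = -2 (attained at k = 1)
  C[1][2] = min over k of (A[1][0] + B[0][2] = 2 + 8 = 10, A[1][1] + B[1][2] = 2 + -3 = -1, A[1][2] + B[2][2] = 10 + -5 = 5) = -1 (attained at k = 1)
  C[2][0] = min over k of (A[2][0] + B[0][0] = 1 + 8 = 9, A[2][1] + B[1][0] = 0 + 0 = 0, A[2][2] + B[2][0] = -1 + -3 = -4) = -4 (attained at k = 2)
  C[2][1] = min over k of (A[2][0] + B[0][1] = 1 + 5 = 6, A[2][1] + B[1][1] = 0 + -4 = -4, A[2][2] + B[2][1] = -1 + 6 = 5) = -4 (attained at k = 1)
  C[2][2] = min over k of (A[2][0] + B[0][2] = 1 + 8 = 9, A[2][1] + B[1][2] = 0 + -3 = -3, A[2][2] + B[2][2] = -1 + -5 = -6) = -6 (attained at k = 2)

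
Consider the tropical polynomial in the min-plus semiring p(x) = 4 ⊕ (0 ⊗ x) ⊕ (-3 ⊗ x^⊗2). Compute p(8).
p(8) = 4

A tropical monomial a ⊗ x^⊗i evaluates to a + i · x. Evaluating each term at x = 8:
  Term 0 contributes 4 + 0 · 8 = 4
  Term 1 contributes 0 + 1 · 8 = 8
  Term 2 contributes -3 + 2 · 8 = 13
p(8) = ⊕ of these = min[4, 8, 13] = 4.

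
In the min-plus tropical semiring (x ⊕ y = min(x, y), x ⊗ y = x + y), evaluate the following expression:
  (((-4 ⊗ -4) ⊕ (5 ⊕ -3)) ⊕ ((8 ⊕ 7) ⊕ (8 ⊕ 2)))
(((-4 ⊗ -4) ⊕ (5 ⊕ -3)) ⊕ ((8 ⊕ 7) ⊕ (8 ⊕ 2))) = -8

Expand innermost to outermost. Recall ⊕ takes the minimum of its arguments and ⊗ takes their sum. Working out the expression (((-4 ⊗ -4) ⊕ (5 ⊕ -3)) ⊕ ((8 ⊕ 7) ⊕ (8 ⊕ 2))) gives -8.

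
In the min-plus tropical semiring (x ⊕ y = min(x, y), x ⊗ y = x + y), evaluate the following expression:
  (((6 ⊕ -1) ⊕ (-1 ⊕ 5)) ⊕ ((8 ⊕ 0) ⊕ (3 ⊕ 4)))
(((6 ⊕ -1) ⊕ (-1 ⊕ 5)) ⊕ ((8 ⊕ 0) ⊕ (3 ⊕ 4))) = -1

Expand innermost to outermost. Recall ⊕ takes the minimum of its arguments and ⊗ takes their sum. Working out the expression (((6 ⊕ -1) ⊕ (-1 ⊕ 5)) ⊕ ((8 ⊕ 0) ⊕ (3 ⊕ 4))) gives -1.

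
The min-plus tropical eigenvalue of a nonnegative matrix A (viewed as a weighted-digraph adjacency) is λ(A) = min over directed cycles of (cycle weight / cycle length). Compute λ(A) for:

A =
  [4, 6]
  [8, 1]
λ(A) = 1

Enumerate directed cycles and compute their means (weight / length). Sample:
  cycle 0 → 0: weight = 4, length = 1, mean = 4/1 ≈ 4.000
  cycle 1 → 1: weight = 1, length = 1, mean = 1/1 ≈ 1.000
  cycle 0 → 1 → 0: weight = 14, length = 2, mean = 14/2 ≈ 7.000
  cycle 1 → 0 → 1: weight = 14, length = 2, mean = 14/2 ≈ 7.000
Minimum mean = 1.000, attained e.g. along the cycle 1 → 1 with weight 1 and length 1. So λ(A) = 1/1 = 1.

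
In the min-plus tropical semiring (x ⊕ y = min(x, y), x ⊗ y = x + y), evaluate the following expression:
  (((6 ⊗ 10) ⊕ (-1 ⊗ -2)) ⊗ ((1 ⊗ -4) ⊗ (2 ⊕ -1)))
(((6 ⊗ 10) ⊕ (-1 ⊗ -2)) ⊗ ((1 ⊗ -4) ⊗ (2 ⊕ -1))) = -7

Expand innermost to outermost. Recall ⊕ takes the minimum of its arguments and ⊗ takes their sum. Working out the expression (((6 ⊗ 10) ⊕ (-1 ⊗ -2)) ⊗ ((1 ⊗ -4) ⊗ (2 ⊕ -1))) gives -7.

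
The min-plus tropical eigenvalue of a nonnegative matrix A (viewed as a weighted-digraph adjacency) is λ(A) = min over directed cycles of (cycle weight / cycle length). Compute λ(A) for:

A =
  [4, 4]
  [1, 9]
λ(A) = 5/2

Enumerate directed cycles and compute their means (weight / length). Sample:
  cycle 0 → 0: weight = 4, length = 1, mean = 4/1 ≈ 4.000
  cycle 1 → 1: weight = 9, length = 1, mean = 9/1 ≈ 9.000
  cycle 0 → 1 → 0: weight = 5, length = 2, mean = 5/2 ≈ 2.500
  cycle 1 → 0 → 1: weight = 5, length = 2, mean = 5/2 ≈ 2.500
Minimum mean = 2.500, attained e.g. along the cycle 0 → 1 → 0 with weight 5 and length 2. So λ(A) = 5/2 = 5/2.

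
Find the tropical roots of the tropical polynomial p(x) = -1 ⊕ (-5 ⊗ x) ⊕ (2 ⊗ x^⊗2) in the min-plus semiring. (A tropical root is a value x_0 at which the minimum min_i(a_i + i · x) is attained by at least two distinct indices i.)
Roots: {-7, 4}

Each tropical root is a break point of the lower envelope of the lines y = a_i + i · x (there are 3 lines, with slopes 0, 1, ..., 2). Only the lines that attain the minimum somewhere contribute to roots; other lines are dominated. Here the surviving (envelope) indices are i = 2, i = 1, i = 0.
Intersections between consecutive envelope lines give the roots: for adjacent envelope indices i < j the intersection is x = (a_i − a_j) / (j − i). Reading off the sorted break points: {-7, 4}.
Verification: at each break x_0, at least two indices attain the minimum of min_i(a_i + i · x_0).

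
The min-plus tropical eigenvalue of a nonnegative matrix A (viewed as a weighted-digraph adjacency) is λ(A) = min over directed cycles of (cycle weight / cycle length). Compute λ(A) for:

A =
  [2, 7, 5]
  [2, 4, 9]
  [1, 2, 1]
λ(A) = 1

Enumerate directed cycles and compute their means (weight / length). Sample:
  cycle 0 → 0: weight = 2, length = 1, mean = 2/1 ≈ 2.000
  cycle 1 → 1: weight = 4, length = 1, mean = 4/1 ≈ 4.000
  cycle 2 → 2: weight = 1, length = 1, mean = 1/1 ≈ 1.000
  cycle 0 → 1 → 0: weight = 9, length = 2, mean = 9/2 ≈ 4.500
  cycle 0 → 2 → 0: weight = 6, length = 2, mean = 6/2 ≈ 3.000
  cycle 1 → 0 → 1: weight = 9, length = 2, mean = 9/2 ≈ 4.500
Minimum mean = 1.000, attained e.g. along the cycle 2 → 2 with weight 1 and length 1. So λ(A) = 1/1 = 1.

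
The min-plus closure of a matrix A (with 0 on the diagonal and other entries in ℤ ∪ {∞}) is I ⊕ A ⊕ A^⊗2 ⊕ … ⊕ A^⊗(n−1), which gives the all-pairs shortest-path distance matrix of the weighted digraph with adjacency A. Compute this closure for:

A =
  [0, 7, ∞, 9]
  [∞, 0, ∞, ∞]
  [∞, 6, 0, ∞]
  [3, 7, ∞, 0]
Closure =
  [0, 7, ∞, 9]
  [∞, 0, ∞, ∞]
  [∞, 6, 0, ∞]
  [3, 7, ∞, 0]

This is the Floyd-Warshall all-pairs shortest-path computation. For each intermediate vertex k = 0, 1, …, 3, update dist[i][j] ← min(dist[i][j], dist[i][k] + dist[k][j]). The final matrix gives, for each (i, j), the minimum total weight of any directed path from i to j (possibly empty when i = j).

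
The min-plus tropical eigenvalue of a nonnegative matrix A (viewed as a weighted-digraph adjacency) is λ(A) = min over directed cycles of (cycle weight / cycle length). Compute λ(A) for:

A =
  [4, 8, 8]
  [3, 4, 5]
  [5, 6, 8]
λ(A) = 4

Enumerate directed cycles and compute their means (weight / length). Sample:
  cycle 0 → 0: weight = 4, length = 1, mean = 4/1 ≈ 4.000
  cycle 1 → 1: weight = 4, length = 1, mean = 4/1 ≈ 4.000
  cycle 2 → 2: weight = 8, length = 1, mean = 8/1 ≈ 8.000
  cycle 0 → 1 → 0: weight = 11, length = 2, mean = 11/2 ≈ 5.500
  cycle 0 → 2 → 0: weight = 13, length = 2, mean = 13/2 ≈ 6.500
  cycle 1 → 0 → 1: weight = 11, length = 2, mean = 11/2 ≈ 5.500
Minimum mean = 4.000, attained e.g. along the cycle 0 → 0 with weight 4 and length 1. So λ(A) = 4/1 = 4.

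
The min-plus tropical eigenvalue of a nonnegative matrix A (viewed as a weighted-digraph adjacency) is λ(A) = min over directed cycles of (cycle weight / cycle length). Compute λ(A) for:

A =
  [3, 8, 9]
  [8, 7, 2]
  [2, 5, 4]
λ(A) = 3

Enumerate directed cycles and compute their means (weight / length). Sample:
  cycle 0 → 0: weight = 3, length = 1, mean = 3/1 ≈ 3.000
  cycle 1 → 1: weight = 7, length = 1, mean = 7/1 ≈ 7.000
  cycle 2 → 2: weight = 4, length = 1, mean = 4/1 ≈ 4.000
  cycle 0 → 1 → 0: weight = 16, length = 2, mean = 16/2 ≈ 8.000
  cycle 0 → 2 → 0: weight = 11, length = 2, mean = 11/2 ≈ 5.500
  cycle 1 → 0 → 1: weight = 16, length = 2, mean = 16/2 ≈ 8.000
Minimum mean = 3.000, attained e.g. along the cycle 0 → 0 with weight 3 and length 1. So λ(A) = 3/1 = 3.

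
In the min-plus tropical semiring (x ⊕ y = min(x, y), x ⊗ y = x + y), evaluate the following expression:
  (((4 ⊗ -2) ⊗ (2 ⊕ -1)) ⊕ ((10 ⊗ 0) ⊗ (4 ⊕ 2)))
(((4 ⊗ -2) ⊗ (2 ⊕ -1)) ⊕ ((10 ⊗ 0) ⊗ (4 ⊕ 2))) = 1

Expand innermost to outermost. Recall ⊕ takes the minimum of its arguments and ⊗ takes their sum. Working out the expression (((4 ⊗ -2) ⊗ (2 ⊕ -1)) ⊕ ((10 ⊗ 0) ⊗ (4 ⊕ 2))) gives 1.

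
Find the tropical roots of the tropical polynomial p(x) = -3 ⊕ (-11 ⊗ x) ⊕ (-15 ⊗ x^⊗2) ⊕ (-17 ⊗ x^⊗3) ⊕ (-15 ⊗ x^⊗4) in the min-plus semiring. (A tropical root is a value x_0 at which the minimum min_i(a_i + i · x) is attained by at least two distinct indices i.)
Roots: {-2, 2, 4, 8}

Each tropical root is a break point of the lower envelope of the lines y = a_i + i · x (there are 5 lines, with slopes 0, 1, ..., 4). Only the lines that attain the minimum somewhere contribute to roots; other lines are dominated. Here the surviving (envelope) indices are i = 4, i = 3, i = 2, i = 1, i = 0.
Intersections between consecutive envelope lines give the roots: for adjacent envelope indices i < j the intersection is x = (a_i − a_j) / (j − i). Reading off the sorted break points: {-2, 2, 4, 8}.
Verification: at each break x_0, at least two indices attain the minimum of min_i(a_i + i · x_0).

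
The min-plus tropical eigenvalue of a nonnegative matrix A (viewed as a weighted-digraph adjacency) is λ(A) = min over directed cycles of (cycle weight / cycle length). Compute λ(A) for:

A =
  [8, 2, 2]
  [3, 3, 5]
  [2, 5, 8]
λ(A) = 2

Enumerate directed cycles and compute their means (weight / length). Sample:
  cycle 0 → 0: weight = 8, length = 1, mean = 8/1 ≈ 8.000
  cycle 1 → 1: weight = 3, length = 1, mean = 3/1 ≈ 3.000
  cycle 2 → 2: weight = 8, length = 1, mean = 8/1 ≈ 8.000
  cycle 0 → 1 → 0: weight = 5, length = 2, mean = 5/2 ≈ 2.500
  cycle 0 → 2 → 0: weight = 4, length = 2, mean = 4/2 ≈ 2.000
  cycle 1 → 0 → 1: weight = 5, length = 2, mean = 5/2 ≈ 2.500
Minimum mean = 2.000, attained e.g. along the cycle 0 → 2 → 0 with weight 4 and length 2. So λ(A) = 4/2 = 2.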